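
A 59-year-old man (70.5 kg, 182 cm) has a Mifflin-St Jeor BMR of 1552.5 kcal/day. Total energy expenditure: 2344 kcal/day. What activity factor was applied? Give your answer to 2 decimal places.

1.51

Activity factor = TEE ÷ BMR = 2344 ÷ 1552.5 = 1.51.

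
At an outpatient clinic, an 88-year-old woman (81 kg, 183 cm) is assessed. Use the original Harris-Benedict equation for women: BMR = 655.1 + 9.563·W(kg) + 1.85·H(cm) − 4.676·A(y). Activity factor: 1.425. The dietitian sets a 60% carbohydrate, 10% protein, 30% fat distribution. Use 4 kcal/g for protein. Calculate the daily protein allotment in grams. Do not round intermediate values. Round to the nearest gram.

Harris-Benedict: BMR = 655.1 + 9.563(81) + 1.85(183) − 4.676(88) = 1356.765 kcal/day.
TEE = 1356.765 × 1.425 = 1933.3901 kcal/day.
Protein energy = 10% × 1933.3901 = 193.339 kcal.
Protein = 193.339 ÷ 4 kcal/g = 48.3348 g.

48 g/day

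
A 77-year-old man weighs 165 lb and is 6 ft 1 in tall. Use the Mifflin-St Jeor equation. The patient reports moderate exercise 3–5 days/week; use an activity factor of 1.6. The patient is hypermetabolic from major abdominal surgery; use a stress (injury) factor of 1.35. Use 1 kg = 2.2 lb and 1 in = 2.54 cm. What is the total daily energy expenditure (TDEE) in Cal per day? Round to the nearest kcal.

3302 Cal per day

Convert to metric: weight = 165 ÷ 2.2 = 75 kg; height = (6×12 + 1) × 2.54 = 73 × 2.54 = 185.42 cm.
Mifflin-St Jeor (male): BMR = 10(75) + 6.25(185.42) − 5(77) + 5 = 750 + 1158.875 − 385 + 5 = 1528.875 kcal/day.
TEE = BMR × activity factor = 1528.875 × 1.6 = 2446.2 kcal/day.
Apply stress factor: 2446.2 × 1.35 = 3302.37 kcal/day.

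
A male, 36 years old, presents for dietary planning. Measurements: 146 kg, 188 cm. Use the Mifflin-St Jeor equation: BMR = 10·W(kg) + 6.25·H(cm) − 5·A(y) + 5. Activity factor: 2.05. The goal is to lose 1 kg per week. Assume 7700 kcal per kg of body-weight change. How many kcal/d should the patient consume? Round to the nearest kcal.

3943 kcal/d

Mifflin-St Jeor (male): BMR = 10(146) + 6.25(188) − 5(36) + 5 = 1460 + 1175 − 180 + 5 = 2460 kcal/day.
TEE = 2460 × 2.05 = 5043 kcal/day.
Required daily deficit = 1 × 7700 ÷ 7 = 1100 kcal/day.
Target intake = 5043 − 1100 = 3943 kcal/day.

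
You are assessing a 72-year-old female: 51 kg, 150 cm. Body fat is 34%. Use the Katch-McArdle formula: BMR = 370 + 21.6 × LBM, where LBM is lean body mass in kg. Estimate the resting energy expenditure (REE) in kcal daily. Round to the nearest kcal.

1097 kcal daily

LBM = 51 × (1 − 0.34) = 33.66 kg. Katch-McArdle: BMR = 370 + 21.6 × 33.66 = 1097.056 kcal/day.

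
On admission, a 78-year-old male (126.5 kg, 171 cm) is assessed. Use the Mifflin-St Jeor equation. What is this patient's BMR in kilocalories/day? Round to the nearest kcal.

1949 kilocalories/day

Mifflin-St Jeor (male): BMR = 10(126.5) + 6.25(171) − 5(78) + 5 = 1265 + 1068.75 − 390 + 5 = 1948.75 kcal/day.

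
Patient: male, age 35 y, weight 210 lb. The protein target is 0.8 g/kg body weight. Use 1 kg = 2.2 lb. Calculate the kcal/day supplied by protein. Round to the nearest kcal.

305 kcal/day

Weight in kg = 210 ÷ 2.2 = 95.4545 kg.
Protein = 0.8 g/kg × 95.4545 kg = 76.3636 g/day.
Protein energy = 76.3636 g × 4 kcal/g = 305.4545 kcal/day.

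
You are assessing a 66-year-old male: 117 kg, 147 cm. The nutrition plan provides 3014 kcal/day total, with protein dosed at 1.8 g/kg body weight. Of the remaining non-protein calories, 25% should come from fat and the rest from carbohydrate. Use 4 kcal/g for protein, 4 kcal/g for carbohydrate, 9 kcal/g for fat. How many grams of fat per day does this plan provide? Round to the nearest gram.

60 g/day

Protein = 1.8 × 117 = 210.6 g → 210.6 × 4 = 842.4 kcal.
Non-protein calories = 3014 − 842.4 = 2171.6 kcal.
Fat: 25% × 2171.6 = 542.9 kcal; carbohydrate: 1628.7 kcal.
Fat: 542.9 kcal ÷ 9 kcal/g = 60.3222 g.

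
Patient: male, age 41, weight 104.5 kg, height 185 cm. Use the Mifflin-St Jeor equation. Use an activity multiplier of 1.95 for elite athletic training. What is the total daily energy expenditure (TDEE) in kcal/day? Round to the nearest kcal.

Mifflin-St Jeor (male): BMR = 10(104.5) + 6.25(185) − 5(41) + 5 = 1045 + 1156.25 − 205 + 5 = 2001.25 kcal/day.
TEE = BMR × activity factor = 2001.25 × 1.95 = 3902.4375 kcal/day.

3902 kcal/day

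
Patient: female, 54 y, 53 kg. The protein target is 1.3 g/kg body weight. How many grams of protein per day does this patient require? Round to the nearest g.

69 g/day

Protein = 1.3 g/kg × 53 kg = 68.9 g/day.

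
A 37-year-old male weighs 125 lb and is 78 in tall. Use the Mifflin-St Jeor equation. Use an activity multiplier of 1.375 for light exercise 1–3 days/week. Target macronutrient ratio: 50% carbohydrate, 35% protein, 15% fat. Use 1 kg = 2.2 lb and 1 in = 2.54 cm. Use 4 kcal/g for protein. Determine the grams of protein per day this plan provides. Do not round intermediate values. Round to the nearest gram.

196 g/day

Convert to metric: weight = 125 ÷ 2.2 = 56.8182 kg; height = 78 × 2.54 = 198.12 cm.
Mifflin-St Jeor (male): BMR = 10(56.8182) + 6.25(198.12) − 5(37) + 5 = 568.1818 + 1238.25 − 185 + 5 = 1626.4318 kcal/day.
TEE = 1626.4318 × 1.375 = 2236.3438 kcal/day.
Protein energy = 35% × 2236.3438 = 782.7203 kcal.
Protein = 782.7203 ÷ 4 kcal/g = 195.6801 g.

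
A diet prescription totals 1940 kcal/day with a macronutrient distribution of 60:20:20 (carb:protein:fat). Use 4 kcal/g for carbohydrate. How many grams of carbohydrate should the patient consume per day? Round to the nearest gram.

Carbohydrate energy = 60% × 1940 = 1164 kcal.
At 4 kcal/g: 1164 ÷ 4 = 291 g.

291 g/day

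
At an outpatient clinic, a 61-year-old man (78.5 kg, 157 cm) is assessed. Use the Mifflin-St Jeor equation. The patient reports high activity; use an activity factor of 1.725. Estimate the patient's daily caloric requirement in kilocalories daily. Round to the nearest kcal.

2529 kilocalories daily

Mifflin-St Jeor (male): BMR = 10(78.5) + 6.25(157) − 5(61) + 5 = 785 + 981.25 − 305 + 5 = 1466.25 kcal/day.
TEE = BMR × activity factor = 1466.25 × 1.725 = 2529.2813 kcal/day.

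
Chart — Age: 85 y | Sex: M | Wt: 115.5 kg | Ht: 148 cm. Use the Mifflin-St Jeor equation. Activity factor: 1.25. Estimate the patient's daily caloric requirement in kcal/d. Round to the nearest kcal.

Mifflin-St Jeor (male): BMR = 10(115.5) + 6.25(148) − 5(85) + 5 = 1155 + 925 − 425 + 5 = 1660 kcal/day.
TEE = BMR × activity factor = 1660 × 1.25 = 2075 kcal/day.

2075 kcal/d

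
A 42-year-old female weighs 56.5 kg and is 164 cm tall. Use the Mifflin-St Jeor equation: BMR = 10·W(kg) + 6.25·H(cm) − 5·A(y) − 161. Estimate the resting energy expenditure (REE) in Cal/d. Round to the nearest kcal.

1219 Cal/d

Mifflin-St Jeor (female): BMR = 10(56.5) + 6.25(164) − 5(42) − 161 = 565 + 1025 − 210 − 161 = 1219 kcal/day.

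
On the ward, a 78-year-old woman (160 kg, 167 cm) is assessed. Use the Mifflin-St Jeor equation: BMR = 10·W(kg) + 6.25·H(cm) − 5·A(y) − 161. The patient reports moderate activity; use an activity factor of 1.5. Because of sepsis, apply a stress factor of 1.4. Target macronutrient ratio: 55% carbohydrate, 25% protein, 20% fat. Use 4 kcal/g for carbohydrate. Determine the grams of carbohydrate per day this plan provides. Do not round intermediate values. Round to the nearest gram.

604 g/day

Mifflin-St Jeor (female): BMR = 10(160) + 6.25(167) − 5(78) − 161 = 1600 + 1043.75 − 390 − 161 = 2092.75 kcal/day.
TEE = 2092.75 × 1.5 = 3139.125 kcal/day.
With stress factor 1.4: 3139.125 × 1.4 = 4394.775 kcal/day.
Carbohydrate energy = 55% × 4394.775 = 2417.1263 kcal.
Carbohydrate = 2417.1263 ÷ 4 kcal/g = 604.2816 g.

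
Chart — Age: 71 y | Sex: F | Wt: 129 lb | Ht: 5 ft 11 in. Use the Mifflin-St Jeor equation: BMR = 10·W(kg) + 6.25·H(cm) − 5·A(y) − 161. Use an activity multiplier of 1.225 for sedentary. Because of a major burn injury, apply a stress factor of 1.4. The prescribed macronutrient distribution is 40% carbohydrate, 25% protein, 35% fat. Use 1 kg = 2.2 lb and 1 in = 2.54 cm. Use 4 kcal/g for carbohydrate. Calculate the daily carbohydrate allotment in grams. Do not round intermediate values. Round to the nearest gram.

Convert to metric: weight = 129 ÷ 2.2 = 58.6364 kg; height = (5×12 + 11) × 2.54 = 71 × 2.54 = 180.34 cm.
Mifflin-St Jeor (female): BMR = 10(58.6364) + 6.25(180.34) − 5(71) − 161 = 586.3636 + 1127.125 − 355 − 161 = 1197.4886 kcal/day.
TEE = 1197.4886 × 1.225 = 1466.9236 kcal/day.
With stress factor 1.4: 1466.9236 × 1.4 = 2053.693 kcal/day.
Carbohydrate energy = 40% × 2053.693 = 821.4772 kcal.
Carbohydrate = 821.4772 ÷ 4 kcal/g = 205.3693 g.

205 g/day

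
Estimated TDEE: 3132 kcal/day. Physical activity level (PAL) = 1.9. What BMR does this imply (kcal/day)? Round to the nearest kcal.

BMR = TEE ÷ activity factor = 3132 ÷ 1.9 = 1648.4211 kcal/day.

1648 kcal/day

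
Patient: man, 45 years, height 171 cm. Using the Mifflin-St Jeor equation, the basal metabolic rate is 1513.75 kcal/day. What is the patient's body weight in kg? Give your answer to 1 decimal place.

1513.75 = 10·W + 6.25(171) − 5(45) + 5
10·W = 1513.75 − 848.75 = 665, so W = 66.5 kg.

66.5 kg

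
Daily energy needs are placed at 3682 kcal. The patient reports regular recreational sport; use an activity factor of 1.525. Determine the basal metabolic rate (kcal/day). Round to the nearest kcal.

BMR = TEE ÷ activity factor = 3682 ÷ 1.525 = 2414.4262 kcal/day.

2414 kcal/day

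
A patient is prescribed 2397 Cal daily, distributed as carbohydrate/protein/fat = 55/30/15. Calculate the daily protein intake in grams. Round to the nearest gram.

Protein energy = 30% × 2397 = 719.1 kcal.
At 4 kcal/g: 719.1 ÷ 4 = 179.775 g.

180 g/day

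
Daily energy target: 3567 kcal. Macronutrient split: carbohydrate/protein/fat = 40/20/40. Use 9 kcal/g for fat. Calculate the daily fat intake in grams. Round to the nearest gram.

159 g/day

Fat energy = 40% × 3567 = 1426.8 kcal.
At 9 kcal/g: 1426.8 ÷ 9 = 158.5333 g.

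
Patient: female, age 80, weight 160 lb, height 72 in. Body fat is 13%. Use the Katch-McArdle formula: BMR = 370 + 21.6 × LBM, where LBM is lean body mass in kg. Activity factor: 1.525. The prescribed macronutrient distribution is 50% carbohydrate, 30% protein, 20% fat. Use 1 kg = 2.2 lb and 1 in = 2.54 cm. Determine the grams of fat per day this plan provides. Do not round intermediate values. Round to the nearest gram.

Convert to metric: weight = 160 ÷ 2.2 = 72.7273 kg; height = 72 × 2.54 = 182.88 cm.
LBM = 72.7273 × (1 − 0.13) = 63.2727 kg. Katch-McArdle: BMR = 370 + 21.6 × 63.2727 = 1736.6909 kcal/day.
TEE = 1736.6909 × 1.525 = 2648.4536 kcal/day.
Fat energy = 20% × 2648.4536 = 529.6907 kcal.
Fat = 529.6907 ÷ 9 kcal/g = 58.8545 g.

59 g/day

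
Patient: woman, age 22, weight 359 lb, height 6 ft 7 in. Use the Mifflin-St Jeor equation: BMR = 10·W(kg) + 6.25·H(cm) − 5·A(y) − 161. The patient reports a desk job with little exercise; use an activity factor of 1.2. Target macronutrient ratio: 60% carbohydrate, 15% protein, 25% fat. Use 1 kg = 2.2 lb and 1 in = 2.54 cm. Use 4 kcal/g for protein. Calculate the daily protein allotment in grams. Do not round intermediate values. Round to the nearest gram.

Convert to metric: weight = 359 ÷ 2.2 = 163.1818 kg; height = (6×12 + 7) × 2.54 = 79 × 2.54 = 200.66 cm.
Mifflin-St Jeor (female): BMR = 10(163.1818) + 6.25(200.66) − 5(22) − 161 = 1631.8182 + 1254.125 − 110 − 161 = 2614.9432 kcal/day.
TEE = 2614.9432 × 1.2 = 3137.9318 kcal/day.
Protein energy = 15% × 3137.9318 = 470.6898 kcal.
Protein = 470.6898 ÷ 4 kcal/g = 117.6724 g.

118 g/day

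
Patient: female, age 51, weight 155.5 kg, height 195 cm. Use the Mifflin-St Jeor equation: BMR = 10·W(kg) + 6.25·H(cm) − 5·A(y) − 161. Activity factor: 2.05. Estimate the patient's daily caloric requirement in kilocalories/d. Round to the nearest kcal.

4833 kilocalories/d

Mifflin-St Jeor (female): BMR = 10(155.5) + 6.25(195) − 5(51) − 161 = 1555 + 1218.75 − 255 − 161 = 2357.75 kcal/day.
TEE = BMR × activity factor = 2357.75 × 2.05 = 4833.3875 kcal/day.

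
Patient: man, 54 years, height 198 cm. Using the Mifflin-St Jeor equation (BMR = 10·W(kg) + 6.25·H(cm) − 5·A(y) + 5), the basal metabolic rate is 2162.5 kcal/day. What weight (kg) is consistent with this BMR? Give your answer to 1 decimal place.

119.0 kg

2162.5 = 10·W + 6.25(198) − 5(54) + 5
10·W = 2162.5 − 972.5 = 1190, so W = 119 kg.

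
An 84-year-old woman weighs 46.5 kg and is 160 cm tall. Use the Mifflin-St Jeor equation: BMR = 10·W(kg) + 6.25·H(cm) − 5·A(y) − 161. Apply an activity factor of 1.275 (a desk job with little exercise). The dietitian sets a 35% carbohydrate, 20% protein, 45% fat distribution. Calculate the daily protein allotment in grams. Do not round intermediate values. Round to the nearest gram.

56 g/day

Mifflin-St Jeor (female): BMR = 10(46.5) + 6.25(160) − 5(84) − 161 = 465 + 1000 − 420 − 161 = 884 kcal/day.
TEE = 884 × 1.275 = 1127.1 kcal/day.
Protein energy = 20% × 1127.1 = 225.42 kcal.
Protein = 225.42 ÷ 4 kcal/g = 56.355 g.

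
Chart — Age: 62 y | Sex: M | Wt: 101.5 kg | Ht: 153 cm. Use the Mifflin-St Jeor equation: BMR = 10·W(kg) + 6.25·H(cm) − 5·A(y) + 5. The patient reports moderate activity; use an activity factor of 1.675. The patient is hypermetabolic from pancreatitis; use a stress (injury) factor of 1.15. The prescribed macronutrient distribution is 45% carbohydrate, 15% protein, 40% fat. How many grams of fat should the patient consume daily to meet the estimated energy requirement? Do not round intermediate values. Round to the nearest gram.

143 g/day

Mifflin-St Jeor (male): BMR = 10(101.5) + 6.25(153) − 5(62) + 5 = 1015 + 956.25 − 310 + 5 = 1666.25 kcal/day.
TEE = 1666.25 × 1.675 = 2790.9688 kcal/day.
With stress factor 1.15: 2790.9688 × 1.15 = 3209.6141 kcal/day.
Fat energy = 40% × 3209.6141 = 1283.8456 kcal.
Fat = 1283.8456 ÷ 9 kcal/g = 142.6495 g.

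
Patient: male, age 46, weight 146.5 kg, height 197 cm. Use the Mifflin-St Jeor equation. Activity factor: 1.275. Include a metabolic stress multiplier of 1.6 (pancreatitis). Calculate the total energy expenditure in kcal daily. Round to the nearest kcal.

5041 kcal daily

Mifflin-St Jeor (male): BMR = 10(146.5) + 6.25(197) − 5(46) + 5 = 1465 + 1231.25 − 230 + 5 = 2471.25 kcal/day.
TEE = BMR × activity factor = 2471.25 × 1.275 = 3150.8438 kcal/day.
Apply stress factor: 3150.8438 × 1.6 = 5041.35 kcal/day.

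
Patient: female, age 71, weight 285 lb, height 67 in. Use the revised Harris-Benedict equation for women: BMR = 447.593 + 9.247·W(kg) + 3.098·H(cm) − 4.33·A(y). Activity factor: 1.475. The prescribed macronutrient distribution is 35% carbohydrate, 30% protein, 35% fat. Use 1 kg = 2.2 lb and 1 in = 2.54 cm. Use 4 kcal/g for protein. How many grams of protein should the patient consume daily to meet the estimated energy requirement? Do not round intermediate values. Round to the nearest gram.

Convert to metric: weight = 285 ÷ 2.2 = 129.5455 kg; height = 67 × 2.54 = 170.18 cm.
Harris-Benedict: BMR = 447.593 + 9.247(129.5455) + 3.098(170.18) − 4.33(71) = 1865.2875 kcal/day.
TEE = 1865.2875 × 1.475 = 2751.299 kcal/day.
Protein energy = 30% × 2751.299 = 825.3897 kcal.
Protein = 825.3897 ÷ 4 kcal/g = 206.3474 g.

206 g/day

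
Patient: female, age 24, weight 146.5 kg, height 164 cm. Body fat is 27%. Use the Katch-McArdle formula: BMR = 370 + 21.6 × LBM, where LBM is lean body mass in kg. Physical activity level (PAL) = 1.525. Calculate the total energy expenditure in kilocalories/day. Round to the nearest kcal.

LBM = 146.5 × (1 − 0.27) = 106.945 kg. Katch-McArdle: BMR = 370 + 21.6 × 106.945 = 2680.012 kcal/day.
TEE = BMR × activity factor = 2680.012 × 1.525 = 4087.0183 kcal/day.

4087 kilocalories/day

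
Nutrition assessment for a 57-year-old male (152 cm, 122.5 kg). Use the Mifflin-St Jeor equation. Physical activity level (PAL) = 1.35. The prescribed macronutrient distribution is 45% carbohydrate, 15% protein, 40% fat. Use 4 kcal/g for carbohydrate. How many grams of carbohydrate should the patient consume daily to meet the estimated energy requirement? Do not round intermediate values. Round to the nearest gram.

288 g/day

Mifflin-St Jeor (male): BMR = 10(122.5) + 6.25(152) − 5(57) + 5 = 1225 + 950 − 285 + 5 = 1895 kcal/day.
TEE = 1895 × 1.35 = 2558.25 kcal/day.
Carbohydrate energy = 45% × 2558.25 = 1151.2125 kcal.
Carbohydrate = 1151.2125 ÷ 4 kcal/g = 287.8031 g.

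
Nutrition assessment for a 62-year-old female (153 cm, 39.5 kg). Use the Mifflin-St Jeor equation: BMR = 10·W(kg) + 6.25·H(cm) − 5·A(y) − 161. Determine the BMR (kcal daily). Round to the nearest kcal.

Mifflin-St Jeor (female): BMR = 10(39.5) + 6.25(153) − 5(62) − 161 = 395 + 956.25 − 310 − 161 = 880.25 kcal/day.

880 kcal daily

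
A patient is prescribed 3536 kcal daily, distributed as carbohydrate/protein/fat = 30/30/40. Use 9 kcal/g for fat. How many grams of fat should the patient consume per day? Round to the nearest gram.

Fat energy = 40% × 3536 = 1414.4 kcal.
At 9 kcal/g: 1414.4 ÷ 9 = 157.1556 g.

157 g/day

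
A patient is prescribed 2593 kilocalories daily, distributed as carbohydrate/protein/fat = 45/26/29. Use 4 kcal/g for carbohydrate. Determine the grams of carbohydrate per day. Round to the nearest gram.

Carbohydrate energy = 45% × 2593 = 1166.85 kcal.
At 4 kcal/g: 1166.85 ÷ 4 = 291.7125 g.

292 g/day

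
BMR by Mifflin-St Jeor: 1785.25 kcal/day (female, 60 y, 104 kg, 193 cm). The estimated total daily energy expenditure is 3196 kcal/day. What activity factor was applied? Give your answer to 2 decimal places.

Activity factor = TEE ÷ BMR = 3196 ÷ 1785.25 = 1.79.

1.79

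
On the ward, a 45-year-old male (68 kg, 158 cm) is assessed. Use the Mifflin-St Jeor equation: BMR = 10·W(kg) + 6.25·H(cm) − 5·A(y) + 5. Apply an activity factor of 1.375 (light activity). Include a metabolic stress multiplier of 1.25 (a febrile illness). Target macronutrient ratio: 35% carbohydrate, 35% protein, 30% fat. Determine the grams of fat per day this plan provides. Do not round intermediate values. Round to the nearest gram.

83 g/day

Mifflin-St Jeor (male): BMR = 10(68) + 6.25(158) − 5(45) + 5 = 680 + 987.5 − 225 + 5 = 1447.5 kcal/day.
TEE = 1447.5 × 1.375 = 1990.3125 kcal/day.
With stress factor 1.25: 1990.3125 × 1.25 = 2487.8906 kcal/day.
Fat energy = 30% × 2487.8906 = 746.3672 kcal.
Fat = 746.3672 ÷ 9 kcal/g = 82.9297 g.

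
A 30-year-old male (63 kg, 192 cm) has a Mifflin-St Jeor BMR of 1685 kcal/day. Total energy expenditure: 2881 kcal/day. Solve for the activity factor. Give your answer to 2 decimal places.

1.71

Activity factor = TEE ÷ BMR = 2881 ÷ 1685 = 1.71.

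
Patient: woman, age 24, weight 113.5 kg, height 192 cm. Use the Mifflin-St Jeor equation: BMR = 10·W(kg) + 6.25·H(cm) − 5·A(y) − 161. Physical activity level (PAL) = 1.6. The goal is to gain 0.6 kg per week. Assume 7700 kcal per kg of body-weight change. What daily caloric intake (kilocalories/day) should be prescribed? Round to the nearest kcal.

3946 kilocalories/day

Mifflin-St Jeor (female): BMR = 10(113.5) + 6.25(192) − 5(24) − 161 = 1135 + 1200 − 120 − 161 = 2054 kcal/day.
TEE = 2054 × 1.6 = 3286.4 kcal/day.
Required daily surplus = 0.6 × 7700 ÷ 7 = 660 kcal/day.
Target intake = 3286.4 + 660 = 3946.4 kcal/day.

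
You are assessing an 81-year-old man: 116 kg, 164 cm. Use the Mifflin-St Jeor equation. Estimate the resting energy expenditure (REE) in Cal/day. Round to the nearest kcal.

Mifflin-St Jeor (male): BMR = 10(116) + 6.25(164) − 5(81) + 5 = 1160 + 1025 − 405 + 5 = 1785 kcal/day.

1785 Cal/day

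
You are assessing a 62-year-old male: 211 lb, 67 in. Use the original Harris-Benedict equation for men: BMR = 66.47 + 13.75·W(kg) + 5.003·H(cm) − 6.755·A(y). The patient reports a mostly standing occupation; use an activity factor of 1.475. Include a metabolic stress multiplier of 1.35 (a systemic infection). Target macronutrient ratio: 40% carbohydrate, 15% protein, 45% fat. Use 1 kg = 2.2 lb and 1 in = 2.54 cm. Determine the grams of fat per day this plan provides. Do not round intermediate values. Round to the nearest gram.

Convert to metric: weight = 211 ÷ 2.2 = 95.9091 kg; height = 67 × 2.54 = 170.18 cm.
Harris-Benedict: BMR = 66.47 + 13.75(95.9091) + 5.003(170.18) − 6.755(62) = 1817.8205 kcal/day.
TEE = 1817.8205 × 1.475 = 2681.2853 kcal/day.
With stress factor 1.35: 2681.2853 × 1.35 = 3619.7352 kcal/day.
Fat energy = 45% × 3619.7352 = 1628.8808 kcal.
Fat = 1628.8808 ÷ 9 kcal/g = 180.9868 g.

181 g/day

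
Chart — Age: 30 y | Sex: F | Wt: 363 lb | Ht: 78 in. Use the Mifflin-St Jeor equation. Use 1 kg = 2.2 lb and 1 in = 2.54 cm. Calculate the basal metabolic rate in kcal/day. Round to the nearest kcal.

Convert to metric: weight = 363 ÷ 2.2 = 165 kg; height = 78 × 2.54 = 198.12 cm.
Mifflin-St Jeor (female): BMR = 10(165) + 6.25(198.12) − 5(30) − 161 = 1650 + 1238.25 − 150 − 161 = 2577.25 kcal/day.

2577 kcal/day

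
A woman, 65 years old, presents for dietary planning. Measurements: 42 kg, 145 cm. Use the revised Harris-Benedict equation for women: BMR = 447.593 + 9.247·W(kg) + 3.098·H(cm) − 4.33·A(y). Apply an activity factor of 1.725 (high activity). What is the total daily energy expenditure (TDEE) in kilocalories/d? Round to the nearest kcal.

Harris-Benedict: BMR = 447.593 + 9.247(42) + 3.098(145) − 4.33(65) = 1003.727 kcal/day.
TEE = BMR × activity factor = 1003.727 × 1.725 = 1731.4291 kcal/day.

1731 kilocalories/d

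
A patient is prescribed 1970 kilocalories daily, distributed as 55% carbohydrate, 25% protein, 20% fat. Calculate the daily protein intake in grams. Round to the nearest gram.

Protein energy = 25% × 1970 = 492.5 kcal.
At 4 kcal/g: 492.5 ÷ 4 = 123.125 g.

123 g/day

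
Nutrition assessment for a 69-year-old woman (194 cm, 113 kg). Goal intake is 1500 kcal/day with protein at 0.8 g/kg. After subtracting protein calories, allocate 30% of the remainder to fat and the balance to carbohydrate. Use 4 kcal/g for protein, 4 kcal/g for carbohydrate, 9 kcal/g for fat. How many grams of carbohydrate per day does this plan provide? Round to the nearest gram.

199 g/day

Protein = 0.8 × 113 = 90.4 g → 90.4 × 4 = 361.6 kcal.
Non-protein calories = 1500 − 361.6 = 1138.4 kcal.
Fat: 30% × 1138.4 = 341.52 kcal; carbohydrate: 796.88 kcal.
Carbohydrate: 796.88 kcal ÷ 4 kcal/g = 199.22 g.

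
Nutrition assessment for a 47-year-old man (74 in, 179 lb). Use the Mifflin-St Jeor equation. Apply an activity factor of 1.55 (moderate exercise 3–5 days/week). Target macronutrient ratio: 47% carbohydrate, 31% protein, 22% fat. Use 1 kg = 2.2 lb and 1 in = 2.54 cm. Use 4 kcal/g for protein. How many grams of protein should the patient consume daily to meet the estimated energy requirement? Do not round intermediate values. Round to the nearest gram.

Convert to metric: weight = 179 ÷ 2.2 = 81.3636 kg; height = 74 × 2.54 = 187.96 cm.
Mifflin-St Jeor (male): BMR = 10(81.3636) + 6.25(187.96) − 5(47) + 5 = 813.6364 + 1174.75 − 235 + 5 = 1758.3864 kcal/day.
TEE = 1758.3864 × 1.55 = 2725.4989 kcal/day.
Protein energy = 31% × 2725.4989 = 844.9046 kcal.
Protein = 844.9046 ÷ 4 kcal/g = 211.2262 g.

211 g/day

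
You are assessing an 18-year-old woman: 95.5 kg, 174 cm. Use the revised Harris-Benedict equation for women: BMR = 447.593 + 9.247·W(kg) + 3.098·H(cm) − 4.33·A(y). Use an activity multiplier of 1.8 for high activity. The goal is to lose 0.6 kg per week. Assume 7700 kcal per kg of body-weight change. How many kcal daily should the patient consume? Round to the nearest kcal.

2565 kcal daily

Harris-Benedict: BMR = 447.593 + 9.247(95.5) + 3.098(174) − 4.33(18) = 1791.7935 kcal/day.
TEE = 1791.7935 × 1.8 = 3225.2283 kcal/day.
Required daily deficit = 0.6 × 7700 ÷ 7 = 660 kcal/day.
Target intake = 3225.2283 − 660 = 2565.2283 kcal/day.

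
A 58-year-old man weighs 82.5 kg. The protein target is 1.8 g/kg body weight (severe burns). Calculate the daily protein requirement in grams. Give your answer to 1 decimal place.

148.5 g/day

Protein = 1.8 g/kg × 82.5 kg = 148.5 g/day.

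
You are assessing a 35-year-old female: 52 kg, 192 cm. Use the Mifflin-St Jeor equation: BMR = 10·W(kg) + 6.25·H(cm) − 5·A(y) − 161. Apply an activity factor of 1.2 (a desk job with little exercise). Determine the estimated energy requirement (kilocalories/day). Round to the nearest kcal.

1661 kilocalories/day

Mifflin-St Jeor (female): BMR = 10(52) + 6.25(192) − 5(35) − 161 = 520 + 1200 − 175 − 161 = 1384 kcal/day.
TEE = BMR × activity factor = 1384 × 1.2 = 1660.8 kcal/day.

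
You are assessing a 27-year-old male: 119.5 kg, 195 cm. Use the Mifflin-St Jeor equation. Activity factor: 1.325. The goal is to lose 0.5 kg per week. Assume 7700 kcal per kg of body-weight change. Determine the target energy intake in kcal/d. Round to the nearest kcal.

2476 kcal/d

Mifflin-St Jeor (male): BMR = 10(119.5) + 6.25(195) − 5(27) + 5 = 1195 + 1218.75 − 135 + 5 = 2283.75 kcal/day.
TEE = 2283.75 × 1.325 = 3025.9688 kcal/day.
Required daily deficit = 0.5 × 7700 ÷ 7 = 550 kcal/day.
Target intake = 3025.9688 − 550 = 2475.9688 kcal/day.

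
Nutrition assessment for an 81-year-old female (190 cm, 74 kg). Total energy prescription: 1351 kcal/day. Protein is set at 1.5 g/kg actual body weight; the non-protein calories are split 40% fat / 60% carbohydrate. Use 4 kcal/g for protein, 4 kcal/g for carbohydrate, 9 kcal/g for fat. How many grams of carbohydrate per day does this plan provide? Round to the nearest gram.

136 g/day

Protein = 1.5 × 74 = 111 g → 111 × 4 = 444 kcal.
Non-protein calories = 1351 − 444 = 907 kcal.
Fat: 40% × 907 = 362.8 kcal; carbohydrate: 544.2 kcal.
Carbohydrate: 544.2 kcal ÷ 4 kcal/g = 136.05 g.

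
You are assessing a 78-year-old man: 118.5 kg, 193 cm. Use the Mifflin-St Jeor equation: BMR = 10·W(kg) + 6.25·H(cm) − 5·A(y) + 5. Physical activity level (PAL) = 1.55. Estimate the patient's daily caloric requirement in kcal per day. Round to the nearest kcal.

3110 kcal per day

Mifflin-St Jeor (male): BMR = 10(118.5) + 6.25(193) − 5(78) + 5 = 1185 + 1206.25 − 390 + 5 = 2006.25 kcal/day.
TEE = BMR × activity factor = 2006.25 × 1.55 = 3109.6875 kcal/day.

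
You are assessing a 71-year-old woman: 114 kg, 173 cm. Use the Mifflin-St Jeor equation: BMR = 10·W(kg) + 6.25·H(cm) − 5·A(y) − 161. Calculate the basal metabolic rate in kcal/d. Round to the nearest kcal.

Mifflin-St Jeor (female): BMR = 10(114) + 6.25(173) − 5(71) − 161 = 1140 + 1081.25 − 355 − 161 = 1705.25 kcal/day.

1705 kcal/d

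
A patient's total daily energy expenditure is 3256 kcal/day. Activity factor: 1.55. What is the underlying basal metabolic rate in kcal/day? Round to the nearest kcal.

2101 kcal/day

BMR = TEE ÷ activity factor = 3256 ÷ 1.55 = 2100.6452 kcal/day.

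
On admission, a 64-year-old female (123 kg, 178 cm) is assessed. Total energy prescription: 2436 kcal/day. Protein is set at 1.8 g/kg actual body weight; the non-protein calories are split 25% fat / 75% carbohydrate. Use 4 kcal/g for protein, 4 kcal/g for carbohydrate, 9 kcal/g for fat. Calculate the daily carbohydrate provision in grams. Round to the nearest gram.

291 g/day

Protein = 1.8 × 123 = 221.4 g → 221.4 × 4 = 885.6 kcal.
Non-protein calories = 2436 − 885.6 = 1550.4 kcal.
Fat: 25% × 1550.4 = 387.6 kcal; carbohydrate: 1162.8 kcal.
Carbohydrate: 1162.8 kcal ÷ 4 kcal/g = 290.7 g.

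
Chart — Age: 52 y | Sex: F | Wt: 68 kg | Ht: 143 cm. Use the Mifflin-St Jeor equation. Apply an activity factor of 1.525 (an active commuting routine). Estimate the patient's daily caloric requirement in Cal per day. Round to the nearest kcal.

1758 Cal per day

Mifflin-St Jeor (female): BMR = 10(68) + 6.25(143) − 5(52) − 161 = 680 + 893.75 − 260 − 161 = 1152.75 kcal/day.
TEE = BMR × activity factor = 1152.75 × 1.525 = 1757.9438 kcal/day.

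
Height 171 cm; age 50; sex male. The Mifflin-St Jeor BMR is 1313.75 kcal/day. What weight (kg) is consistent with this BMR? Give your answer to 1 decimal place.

1313.75 = 10·W + 6.25(171) − 5(50) + 5
10·W = 1313.75 − 823.75 = 490, so W = 49 kg.

49.0 kg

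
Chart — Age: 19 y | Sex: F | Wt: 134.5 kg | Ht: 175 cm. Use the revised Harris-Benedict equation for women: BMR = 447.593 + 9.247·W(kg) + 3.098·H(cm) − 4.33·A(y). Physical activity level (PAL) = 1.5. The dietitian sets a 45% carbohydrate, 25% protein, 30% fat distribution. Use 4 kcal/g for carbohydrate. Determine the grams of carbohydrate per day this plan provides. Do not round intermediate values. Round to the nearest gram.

363 g/day

Harris-Benedict: BMR = 447.593 + 9.247(134.5) + 3.098(175) − 4.33(19) = 2151.1945 kcal/day.
TEE = 2151.1945 × 1.5 = 3226.7918 kcal/day.
Carbohydrate energy = 45% × 3226.7918 = 1452.0563 kcal.
Carbohydrate = 1452.0563 ÷ 4 kcal/g = 363.0141 g.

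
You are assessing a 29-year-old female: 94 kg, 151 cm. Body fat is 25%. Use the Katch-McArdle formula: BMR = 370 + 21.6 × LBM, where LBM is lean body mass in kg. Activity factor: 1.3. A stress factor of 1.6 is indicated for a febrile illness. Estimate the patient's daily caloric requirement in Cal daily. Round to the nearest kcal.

3937 Cal daily

LBM = 94 × (1 − 0.25) = 70.5 kg. Katch-McArdle: BMR = 370 + 21.6 × 70.5 = 1892.8 kcal/day.
TEE = BMR × activity factor = 1892.8 × 1.3 = 2460.64 kcal/day.
Apply stress factor: 2460.64 × 1.6 = 3937.024 kcal/day.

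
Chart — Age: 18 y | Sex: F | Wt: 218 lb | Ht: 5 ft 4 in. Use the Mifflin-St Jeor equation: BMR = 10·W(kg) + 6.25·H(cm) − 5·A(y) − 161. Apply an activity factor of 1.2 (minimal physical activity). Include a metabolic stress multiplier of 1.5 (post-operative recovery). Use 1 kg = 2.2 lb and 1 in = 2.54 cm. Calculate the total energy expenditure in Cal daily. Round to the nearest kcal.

Convert to metric: weight = 218 ÷ 2.2 = 99.0909 kg; height = (5×12 + 4) × 2.54 = 64 × 2.54 = 162.56 cm.
Mifflin-St Jeor (female): BMR = 10(99.0909) + 6.25(162.56) − 5(18) − 161 = 990.9091 + 1016 − 90 − 161 = 1755.9091 kcal/day.
TEE = BMR × activity factor = 1755.9091 × 1.2 = 2107.0909 kcal/day.
Apply stress factor: 2107.0909 × 1.5 = 3160.6364 kcal/day.

3161 Cal daily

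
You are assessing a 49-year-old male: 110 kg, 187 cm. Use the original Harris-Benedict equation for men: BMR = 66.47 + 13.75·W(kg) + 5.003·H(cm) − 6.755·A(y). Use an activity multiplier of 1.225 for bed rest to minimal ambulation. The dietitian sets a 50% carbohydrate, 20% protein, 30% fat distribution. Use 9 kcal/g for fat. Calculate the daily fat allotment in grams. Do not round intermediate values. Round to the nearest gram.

Harris-Benedict: BMR = 66.47 + 13.75(110) + 5.003(187) − 6.755(49) = 2183.536 kcal/day.
TEE = 2183.536 × 1.225 = 2674.8316 kcal/day.
Fat energy = 30% × 2674.8316 = 802.4495 kcal.
Fat = 802.4495 ÷ 9 kcal/g = 89.1611 g.

89 g/day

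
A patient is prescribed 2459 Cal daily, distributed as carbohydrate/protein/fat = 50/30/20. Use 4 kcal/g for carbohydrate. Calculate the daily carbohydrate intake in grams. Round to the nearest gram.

307 g/day

Carbohydrate energy = 50% × 2459 = 1229.5 kcal.
At 4 kcal/g: 1229.5 ÷ 4 = 307.375 g.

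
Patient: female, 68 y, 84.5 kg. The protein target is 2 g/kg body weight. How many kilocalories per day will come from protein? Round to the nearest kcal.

676 kcal/day

Protein = 2 g/kg × 84.5 kg = 169 g/day.
Protein energy = 169 g × 4 kcal/g = 676 kcal/day.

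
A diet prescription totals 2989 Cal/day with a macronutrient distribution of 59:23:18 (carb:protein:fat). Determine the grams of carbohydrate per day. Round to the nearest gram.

Carbohydrate energy = 59% × 2989 = 1763.51 kcal.
At 4 kcal/g: 1763.51 ÷ 4 = 440.8775 g.

441 g/day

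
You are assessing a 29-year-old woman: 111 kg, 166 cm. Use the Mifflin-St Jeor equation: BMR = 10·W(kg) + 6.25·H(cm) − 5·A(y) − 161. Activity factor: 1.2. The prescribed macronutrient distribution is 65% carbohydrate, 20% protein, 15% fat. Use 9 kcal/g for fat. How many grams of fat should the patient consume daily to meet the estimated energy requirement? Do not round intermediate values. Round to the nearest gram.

37 g/day

Mifflin-St Jeor (female): BMR = 10(111) + 6.25(166) − 5(29) − 161 = 1110 + 1037.5 − 145 − 161 = 1841.5 kcal/day.
TEE = 1841.5 × 1.2 = 2209.8 kcal/day.
Fat energy = 15% × 2209.8 = 331.47 kcal.
Fat = 331.47 ÷ 9 kcal/g = 36.83 g.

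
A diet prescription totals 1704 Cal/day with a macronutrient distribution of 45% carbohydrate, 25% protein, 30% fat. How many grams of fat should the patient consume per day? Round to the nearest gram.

Fat energy = 30% × 1704 = 511.2 kcal.
At 9 kcal/g: 511.2 ÷ 9 = 56.8 g.

57 g/day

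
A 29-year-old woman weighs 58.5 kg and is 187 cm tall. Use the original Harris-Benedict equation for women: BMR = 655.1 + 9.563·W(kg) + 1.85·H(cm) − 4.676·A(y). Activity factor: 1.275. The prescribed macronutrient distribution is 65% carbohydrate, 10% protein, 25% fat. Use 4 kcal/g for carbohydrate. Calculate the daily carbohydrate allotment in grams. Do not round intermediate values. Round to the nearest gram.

Harris-Benedict: BMR = 655.1 + 9.563(58.5) + 1.85(187) − 4.676(29) = 1424.8815 kcal/day.
TEE = 1424.8815 × 1.275 = 1816.7239 kcal/day.
Carbohydrate energy = 65% × 1816.7239 = 1180.8705 kcal.
Carbohydrate = 1180.8705 ÷ 4 kcal/g = 295.2176 g.

295 g/day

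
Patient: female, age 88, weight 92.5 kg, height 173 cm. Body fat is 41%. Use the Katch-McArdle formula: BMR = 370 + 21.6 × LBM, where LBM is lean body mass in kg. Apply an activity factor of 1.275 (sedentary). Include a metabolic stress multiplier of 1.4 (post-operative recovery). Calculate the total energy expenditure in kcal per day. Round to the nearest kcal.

LBM = 92.5 × (1 − 0.41) = 54.575 kg. Katch-McArdle: BMR = 370 + 21.6 × 54.575 = 1548.82 kcal/day.
TEE = BMR × activity factor = 1548.82 × 1.275 = 1974.7455 kcal/day.
Apply stress factor: 1974.7455 × 1.4 = 2764.6437 kcal/day.

2765 kcal per day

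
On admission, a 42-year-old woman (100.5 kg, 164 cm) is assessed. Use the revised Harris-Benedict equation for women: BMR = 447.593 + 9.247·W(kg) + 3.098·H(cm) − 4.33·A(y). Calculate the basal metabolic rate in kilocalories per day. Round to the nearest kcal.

1703 kilocalories per day

Harris-Benedict: BMR = 447.593 + 9.247(100.5) + 3.098(164) − 4.33(42) = 1703.1285 kcal/day.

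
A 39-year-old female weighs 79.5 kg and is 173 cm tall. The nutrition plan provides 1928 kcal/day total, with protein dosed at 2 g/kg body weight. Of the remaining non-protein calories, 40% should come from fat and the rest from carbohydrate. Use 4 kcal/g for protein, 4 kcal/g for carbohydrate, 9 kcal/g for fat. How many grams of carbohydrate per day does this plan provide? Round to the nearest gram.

Protein = 2 × 79.5 = 159 g → 159 × 4 = 636 kcal.
Non-protein calories = 1928 − 636 = 1292 kcal.
Fat: 40% × 1292 = 516.8 kcal; carbohydrate: 775.2 kcal.
Carbohydrate: 775.2 kcal ÷ 4 kcal/g = 193.8 g.

194 g/day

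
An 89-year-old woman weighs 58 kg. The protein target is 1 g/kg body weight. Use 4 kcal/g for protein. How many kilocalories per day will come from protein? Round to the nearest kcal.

232 kcal/day

Protein = 1 g/kg × 58 kg = 58 g/day.
Protein energy = 58 g × 4 kcal/g = 232 kcal/day.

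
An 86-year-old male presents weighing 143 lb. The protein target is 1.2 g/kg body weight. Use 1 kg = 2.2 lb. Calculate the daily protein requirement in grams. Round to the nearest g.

Weight in kg = 143 ÷ 2.2 = 65 kg.
Protein = 1.2 g/kg × 65 kg = 78 g/day.

78 g/day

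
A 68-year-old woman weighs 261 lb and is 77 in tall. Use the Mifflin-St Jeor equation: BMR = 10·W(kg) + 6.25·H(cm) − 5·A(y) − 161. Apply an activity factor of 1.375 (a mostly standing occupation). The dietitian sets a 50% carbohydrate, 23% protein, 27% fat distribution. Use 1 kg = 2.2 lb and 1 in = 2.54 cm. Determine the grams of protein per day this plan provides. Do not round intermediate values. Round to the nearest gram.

Convert to metric: weight = 261 ÷ 2.2 = 118.6364 kg; height = 77 × 2.54 = 195.58 cm.
Mifflin-St Jeor (female): BMR = 10(118.6364) + 6.25(195.58) − 5(68) − 161 = 1186.3636 + 1222.375 − 340 − 161 = 1907.7386 kcal/day.
TEE = 1907.7386 × 1.375 = 2623.1406 kcal/day.
Protein energy = 23% × 2623.1406 = 603.3223 kcal.
Protein = 603.3223 ÷ 4 kcal/g = 150.8306 g.

151 g/day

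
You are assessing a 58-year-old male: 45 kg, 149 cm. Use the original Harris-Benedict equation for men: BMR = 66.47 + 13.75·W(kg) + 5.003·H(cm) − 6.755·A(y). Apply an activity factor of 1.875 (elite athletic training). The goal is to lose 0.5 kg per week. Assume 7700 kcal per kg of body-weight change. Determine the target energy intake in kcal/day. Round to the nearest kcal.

Harris-Benedict: BMR = 66.47 + 13.75(45) + 5.003(149) − 6.755(58) = 1038.877 kcal/day.
TEE = 1038.877 × 1.875 = 1947.8944 kcal/day.
Required daily deficit = 0.5 × 7700 ÷ 7 = 550 kcal/day.
Target intake = 1947.8944 − 550 = 1397.8944 kcal/day.

1398 kcal/day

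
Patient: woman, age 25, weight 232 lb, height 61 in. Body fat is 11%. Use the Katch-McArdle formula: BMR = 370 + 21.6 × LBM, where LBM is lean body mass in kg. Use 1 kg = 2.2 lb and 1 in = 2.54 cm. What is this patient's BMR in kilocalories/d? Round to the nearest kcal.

Convert to metric: weight = 232 ÷ 2.2 = 105.4545 kg; height = 61 × 2.54 = 154.94 cm.
LBM = 105.4545 × (1 − 0.11) = 93.8545 kg. Katch-McArdle: BMR = 370 + 21.6 × 93.8545 = 2397.2582 kcal/day.

2397 kilocalories/d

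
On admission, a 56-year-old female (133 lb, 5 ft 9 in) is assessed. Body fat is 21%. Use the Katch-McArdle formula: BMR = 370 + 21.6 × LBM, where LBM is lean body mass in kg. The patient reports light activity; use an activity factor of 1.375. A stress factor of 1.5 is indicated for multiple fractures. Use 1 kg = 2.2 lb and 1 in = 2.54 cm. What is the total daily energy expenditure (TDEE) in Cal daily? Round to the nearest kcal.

2891 Cal daily

Convert to metric: weight = 133 ÷ 2.2 = 60.4545 kg; height = (5×12 + 9) × 2.54 = 69 × 2.54 = 175.26 cm.
LBM = 60.4545 × (1 − 0.21) = 47.7591 kg. Katch-McArdle: BMR = 370 + 21.6 × 47.7591 = 1401.5964 kcal/day.
TEE = BMR × activity factor = 1401.5964 × 1.375 = 1927.195 kcal/day.
Apply stress factor: 1927.195 × 1.5 = 2890.7925 kcal/day.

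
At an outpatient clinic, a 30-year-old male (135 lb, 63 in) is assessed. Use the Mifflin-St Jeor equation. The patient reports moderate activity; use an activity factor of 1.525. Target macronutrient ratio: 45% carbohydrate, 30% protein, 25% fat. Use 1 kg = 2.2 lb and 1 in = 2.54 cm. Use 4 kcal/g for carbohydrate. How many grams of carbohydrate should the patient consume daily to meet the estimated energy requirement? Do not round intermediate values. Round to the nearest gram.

Convert to metric: weight = 135 ÷ 2.2 = 61.3636 kg; height = 63 × 2.54 = 160.02 cm.
Mifflin-St Jeor (male): BMR = 10(61.3636) + 6.25(160.02) − 5(30) + 5 = 613.6364 + 1000.125 − 150 + 5 = 1468.7614 kcal/day.
TEE = 1468.7614 × 1.525 = 2239.8611 kcal/day.
Carbohydrate energy = 45% × 2239.8611 = 1007.9375 kcal.
Carbohydrate = 1007.9375 ÷ 4 kcal/g = 251.9844 g.

252 g/day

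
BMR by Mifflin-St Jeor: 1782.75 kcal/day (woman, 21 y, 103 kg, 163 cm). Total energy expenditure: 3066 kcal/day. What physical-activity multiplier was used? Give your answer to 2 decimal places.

1.72

Activity factor = TEE ÷ BMR = 3066 ÷ 1782.75 = 1.72.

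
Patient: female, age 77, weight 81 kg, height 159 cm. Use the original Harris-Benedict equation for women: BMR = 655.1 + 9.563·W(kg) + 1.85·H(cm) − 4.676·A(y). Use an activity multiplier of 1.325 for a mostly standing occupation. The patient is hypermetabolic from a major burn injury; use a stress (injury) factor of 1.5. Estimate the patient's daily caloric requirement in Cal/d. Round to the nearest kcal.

2711 Cal/d

Harris-Benedict: BMR = 655.1 + 9.563(81) + 1.85(159) − 4.676(77) = 1363.801 kcal/day.
TEE = BMR × activity factor = 1363.801 × 1.325 = 1807.0363 kcal/day.
Apply stress factor: 1807.0363 × 1.5 = 2710.5545 kcal/day.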